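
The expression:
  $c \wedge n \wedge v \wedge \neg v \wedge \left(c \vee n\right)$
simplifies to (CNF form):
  $\text{False}$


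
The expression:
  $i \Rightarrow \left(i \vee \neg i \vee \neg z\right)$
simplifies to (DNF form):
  $\text{True}$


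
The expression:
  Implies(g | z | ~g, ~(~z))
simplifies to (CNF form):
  z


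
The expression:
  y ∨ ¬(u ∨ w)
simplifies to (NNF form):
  y ∨ (¬u ∧ ¬w)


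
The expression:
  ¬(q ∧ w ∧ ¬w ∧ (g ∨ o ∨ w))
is always true.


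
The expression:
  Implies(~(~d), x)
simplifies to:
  x | ~d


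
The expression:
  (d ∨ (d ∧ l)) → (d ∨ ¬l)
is always true.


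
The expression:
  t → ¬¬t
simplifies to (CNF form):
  True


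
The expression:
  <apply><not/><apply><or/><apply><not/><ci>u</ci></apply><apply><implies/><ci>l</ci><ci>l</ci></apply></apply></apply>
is never true.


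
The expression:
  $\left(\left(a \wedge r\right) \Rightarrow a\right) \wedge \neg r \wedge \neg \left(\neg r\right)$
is never true.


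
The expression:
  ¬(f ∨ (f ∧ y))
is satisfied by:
  {f: False}


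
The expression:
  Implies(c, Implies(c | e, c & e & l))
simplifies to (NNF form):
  ~c | (e & l)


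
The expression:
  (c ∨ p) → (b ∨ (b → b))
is always true.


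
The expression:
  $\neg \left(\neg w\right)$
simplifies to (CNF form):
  $w$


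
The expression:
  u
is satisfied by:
  {u: True}


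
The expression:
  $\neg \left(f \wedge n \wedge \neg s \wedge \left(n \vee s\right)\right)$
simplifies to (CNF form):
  $s \vee \neg f \vee \neg n$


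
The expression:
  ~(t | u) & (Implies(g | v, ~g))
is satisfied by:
  {g: False, u: False, t: False}


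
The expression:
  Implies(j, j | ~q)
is always true.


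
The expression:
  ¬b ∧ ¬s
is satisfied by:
  {b: False, s: False}


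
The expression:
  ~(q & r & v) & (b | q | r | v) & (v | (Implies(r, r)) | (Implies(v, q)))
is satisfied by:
  {b: True, r: False, v: False, q: False}
  {b: True, v: True, r: False, q: False}
  {v: True, b: False, r: False, q: False}
  {b: True, r: True, v: False, q: False}
  {r: True, b: False, v: False, q: False}
  {b: True, v: True, r: True, q: False}
  {v: True, r: True, b: False, q: False}
  {b: True, q: True, v: False, r: False}
  {q: True, v: False, r: False, b: False}
  {b: True, q: True, v: True, r: False}
  {q: True, v: True, r: False, b: False}
  {b: True, q: True, v: False, r: True}
  {q: True, v: False, r: True, b: False}


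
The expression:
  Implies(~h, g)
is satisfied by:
  {g: True, h: True}
  {g: True, h: False}
  {h: True, g: False}


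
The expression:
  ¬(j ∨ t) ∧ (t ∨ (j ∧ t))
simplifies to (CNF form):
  False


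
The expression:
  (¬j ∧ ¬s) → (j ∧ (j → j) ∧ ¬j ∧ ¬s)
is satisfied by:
  {s: True, j: True}
  {s: True, j: False}
  {j: True, s: False}


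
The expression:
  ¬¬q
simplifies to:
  q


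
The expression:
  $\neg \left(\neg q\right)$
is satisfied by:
  {q: True}


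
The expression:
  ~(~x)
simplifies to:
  x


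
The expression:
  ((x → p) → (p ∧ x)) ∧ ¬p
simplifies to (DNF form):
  x ∧ ¬p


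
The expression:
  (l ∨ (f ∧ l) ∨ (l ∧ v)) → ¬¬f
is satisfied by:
  {f: True, l: False}
  {l: False, f: False}
  {l: True, f: True}


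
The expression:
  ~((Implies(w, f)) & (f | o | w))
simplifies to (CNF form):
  ~f & (w | ~o)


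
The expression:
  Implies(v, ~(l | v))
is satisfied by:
  {v: False}


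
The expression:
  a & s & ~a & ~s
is never true.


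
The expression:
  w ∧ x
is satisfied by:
  {w: True, x: True}


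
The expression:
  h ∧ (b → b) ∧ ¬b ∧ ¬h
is never true.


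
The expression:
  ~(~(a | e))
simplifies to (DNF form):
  a | e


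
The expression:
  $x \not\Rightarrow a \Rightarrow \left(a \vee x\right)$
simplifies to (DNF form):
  $\text{True}$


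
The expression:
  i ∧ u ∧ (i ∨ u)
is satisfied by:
  {i: True, u: True}


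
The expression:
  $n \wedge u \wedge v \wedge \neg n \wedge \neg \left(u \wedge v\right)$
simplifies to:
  $\text{False}$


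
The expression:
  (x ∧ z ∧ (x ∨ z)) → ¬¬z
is always true.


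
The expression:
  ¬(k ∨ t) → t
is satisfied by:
  {k: True, t: True}
  {k: True, t: False}
  {t: True, k: False}


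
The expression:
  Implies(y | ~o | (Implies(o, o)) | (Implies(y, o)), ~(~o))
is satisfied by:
  {o: True}


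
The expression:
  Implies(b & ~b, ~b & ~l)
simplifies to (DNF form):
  True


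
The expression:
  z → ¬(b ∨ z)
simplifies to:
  ¬z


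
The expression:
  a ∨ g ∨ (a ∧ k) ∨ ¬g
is always true.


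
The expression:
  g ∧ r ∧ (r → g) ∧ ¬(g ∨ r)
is never true.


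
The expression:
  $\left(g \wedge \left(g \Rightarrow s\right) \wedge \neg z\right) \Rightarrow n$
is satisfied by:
  {n: True, z: True, s: False, g: False}
  {n: True, s: False, z: False, g: False}
  {z: True, n: False, s: False, g: False}
  {n: False, s: False, z: False, g: False}
  {g: True, n: True, z: True, s: False}
  {g: True, n: True, s: False, z: False}
  {g: True, z: True, n: False, s: False}
  {g: True, n: False, s: False, z: False}
  {n: True, s: True, z: True, g: False}
  {n: True, s: True, g: False, z: False}
  {s: True, z: True, g: False, n: False}
  {s: True, g: False, z: False, n: False}
  {n: True, s: True, g: True, z: True}
  {n: True, s: True, g: True, z: False}
  {s: True, g: True, z: True, n: False}


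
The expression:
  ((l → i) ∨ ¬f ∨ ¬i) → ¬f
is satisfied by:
  {f: False}


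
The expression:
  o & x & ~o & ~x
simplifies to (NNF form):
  False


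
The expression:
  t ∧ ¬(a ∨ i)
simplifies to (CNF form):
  t ∧ ¬a ∧ ¬i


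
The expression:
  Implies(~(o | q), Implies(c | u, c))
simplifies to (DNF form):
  c | o | q | ~u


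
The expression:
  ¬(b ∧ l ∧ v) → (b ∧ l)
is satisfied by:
  {b: True, l: True}


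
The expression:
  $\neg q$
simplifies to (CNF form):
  $\neg q$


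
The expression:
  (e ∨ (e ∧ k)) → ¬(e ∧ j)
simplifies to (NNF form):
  ¬e ∨ ¬j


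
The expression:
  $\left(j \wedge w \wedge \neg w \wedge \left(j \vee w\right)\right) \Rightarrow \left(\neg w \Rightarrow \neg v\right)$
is always true.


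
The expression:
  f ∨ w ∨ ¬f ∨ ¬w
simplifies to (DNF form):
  True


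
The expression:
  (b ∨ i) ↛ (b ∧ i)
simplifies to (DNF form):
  (b ∧ ¬i) ∨ (i ∧ ¬b)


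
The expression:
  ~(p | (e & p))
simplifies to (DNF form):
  ~p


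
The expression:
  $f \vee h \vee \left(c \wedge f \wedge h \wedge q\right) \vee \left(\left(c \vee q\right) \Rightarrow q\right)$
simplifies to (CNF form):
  $f \vee h \vee q \vee \neg c$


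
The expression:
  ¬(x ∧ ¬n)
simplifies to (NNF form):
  n ∨ ¬x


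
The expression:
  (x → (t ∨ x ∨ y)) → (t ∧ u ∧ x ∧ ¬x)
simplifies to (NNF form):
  False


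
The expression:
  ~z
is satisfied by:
  {z: False}


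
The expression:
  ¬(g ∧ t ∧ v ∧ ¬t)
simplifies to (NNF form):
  True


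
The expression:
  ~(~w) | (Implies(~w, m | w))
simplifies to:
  m | w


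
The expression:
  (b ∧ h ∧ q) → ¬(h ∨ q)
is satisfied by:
  {h: False, q: False, b: False}
  {b: True, h: False, q: False}
  {q: True, h: False, b: False}
  {b: True, q: True, h: False}
  {h: True, b: False, q: False}
  {b: True, h: True, q: False}
  {q: True, h: True, b: False}


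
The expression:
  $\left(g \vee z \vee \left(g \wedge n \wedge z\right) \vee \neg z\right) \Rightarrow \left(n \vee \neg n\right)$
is always true.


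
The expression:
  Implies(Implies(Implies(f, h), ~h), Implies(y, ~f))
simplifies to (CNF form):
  h | ~f | ~y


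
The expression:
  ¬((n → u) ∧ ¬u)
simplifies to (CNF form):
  n ∨ u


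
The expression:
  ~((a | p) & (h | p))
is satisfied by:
  {p: False, h: False, a: False}
  {a: True, p: False, h: False}
  {h: True, p: False, a: False}


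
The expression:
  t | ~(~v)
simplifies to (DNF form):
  t | v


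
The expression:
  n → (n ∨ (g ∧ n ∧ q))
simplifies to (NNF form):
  True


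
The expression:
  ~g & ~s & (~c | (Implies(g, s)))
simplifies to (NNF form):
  ~g & ~s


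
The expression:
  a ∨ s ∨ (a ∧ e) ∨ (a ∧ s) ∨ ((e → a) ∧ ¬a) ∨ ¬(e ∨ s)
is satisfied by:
  {s: True, a: True, e: False}
  {s: True, e: False, a: False}
  {a: True, e: False, s: False}
  {a: False, e: False, s: False}
  {s: True, a: True, e: True}
  {s: True, e: True, a: False}
  {a: True, e: True, s: False}


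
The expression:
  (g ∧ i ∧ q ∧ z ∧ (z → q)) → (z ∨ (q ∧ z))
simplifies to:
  True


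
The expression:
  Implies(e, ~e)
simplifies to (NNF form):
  ~e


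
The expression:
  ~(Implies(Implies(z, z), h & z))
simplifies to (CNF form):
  ~h | ~z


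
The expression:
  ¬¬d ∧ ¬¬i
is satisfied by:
  {i: True, d: True}


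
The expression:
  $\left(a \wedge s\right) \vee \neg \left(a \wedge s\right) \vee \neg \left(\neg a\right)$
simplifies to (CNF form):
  $\text{True}$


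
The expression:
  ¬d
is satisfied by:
  {d: False}


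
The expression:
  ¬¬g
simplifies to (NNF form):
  g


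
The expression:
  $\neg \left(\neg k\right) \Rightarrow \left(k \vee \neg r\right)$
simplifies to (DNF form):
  $\text{True}$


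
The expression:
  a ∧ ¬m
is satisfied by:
  {a: True, m: False}


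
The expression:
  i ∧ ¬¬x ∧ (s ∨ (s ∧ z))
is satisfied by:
  {i: True, s: True, x: True}


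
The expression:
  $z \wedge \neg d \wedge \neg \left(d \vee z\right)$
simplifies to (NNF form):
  $\text{False}$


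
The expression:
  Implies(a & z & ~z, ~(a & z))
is always true.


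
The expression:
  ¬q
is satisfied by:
  {q: False}


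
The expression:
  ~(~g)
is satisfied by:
  {g: True}


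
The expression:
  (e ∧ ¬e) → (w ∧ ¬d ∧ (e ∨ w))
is always true.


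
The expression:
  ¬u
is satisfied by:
  {u: False}


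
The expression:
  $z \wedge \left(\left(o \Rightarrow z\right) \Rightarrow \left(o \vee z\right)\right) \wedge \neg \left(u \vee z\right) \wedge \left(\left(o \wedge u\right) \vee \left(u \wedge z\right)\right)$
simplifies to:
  $\text{False}$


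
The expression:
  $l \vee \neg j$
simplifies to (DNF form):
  $l \vee \neg j$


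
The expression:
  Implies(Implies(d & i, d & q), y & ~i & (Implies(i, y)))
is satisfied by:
  {y: True, d: True, q: False, i: False}
  {y: True, q: False, d: False, i: False}
  {y: True, d: True, q: True, i: False}
  {y: True, q: True, d: False, i: False}
  {i: True, y: True, d: True, q: False}
  {i: True, d: True, q: False, y: False}


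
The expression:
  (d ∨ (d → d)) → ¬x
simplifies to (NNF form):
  ¬x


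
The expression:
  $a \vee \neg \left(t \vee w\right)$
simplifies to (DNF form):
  $a \vee \left(\neg t \wedge \neg w\right)$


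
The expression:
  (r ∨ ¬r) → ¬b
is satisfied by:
  {b: False}


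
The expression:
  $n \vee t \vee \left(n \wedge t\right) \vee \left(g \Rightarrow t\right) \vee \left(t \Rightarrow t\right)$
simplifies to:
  $\text{True}$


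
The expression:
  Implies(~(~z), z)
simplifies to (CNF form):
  True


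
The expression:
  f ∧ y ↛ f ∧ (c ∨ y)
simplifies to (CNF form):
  False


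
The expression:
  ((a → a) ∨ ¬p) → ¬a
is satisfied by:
  {a: False}


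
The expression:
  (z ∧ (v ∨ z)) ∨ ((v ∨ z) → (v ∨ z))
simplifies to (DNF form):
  True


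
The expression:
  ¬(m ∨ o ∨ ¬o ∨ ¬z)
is never true.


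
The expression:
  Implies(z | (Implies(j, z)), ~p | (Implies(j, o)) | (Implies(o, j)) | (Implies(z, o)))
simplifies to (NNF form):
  True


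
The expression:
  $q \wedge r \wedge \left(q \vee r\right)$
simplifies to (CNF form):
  $q \wedge r$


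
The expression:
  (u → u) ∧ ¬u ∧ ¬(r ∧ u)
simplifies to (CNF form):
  ¬u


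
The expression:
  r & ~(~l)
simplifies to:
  l & r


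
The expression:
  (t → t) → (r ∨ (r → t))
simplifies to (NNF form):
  True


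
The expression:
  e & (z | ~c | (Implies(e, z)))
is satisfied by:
  {e: True, z: True, c: False}
  {e: True, c: False, z: False}
  {e: True, z: True, c: True}


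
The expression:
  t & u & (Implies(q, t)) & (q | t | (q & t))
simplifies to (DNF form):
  t & u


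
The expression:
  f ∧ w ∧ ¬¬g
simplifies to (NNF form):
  f ∧ g ∧ w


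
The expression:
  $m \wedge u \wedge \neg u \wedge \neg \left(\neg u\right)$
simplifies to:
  $\text{False}$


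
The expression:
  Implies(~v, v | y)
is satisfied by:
  {y: True, v: True}
  {y: True, v: False}
  {v: True, y: False}


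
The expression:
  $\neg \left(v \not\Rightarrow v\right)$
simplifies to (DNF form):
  $\text{True}$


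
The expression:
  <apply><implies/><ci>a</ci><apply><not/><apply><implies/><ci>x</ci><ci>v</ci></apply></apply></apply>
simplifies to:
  <apply><or/><apply><not/><ci>a</ci></apply><apply><and/><ci>x</ci><apply><not/><ci>v</ci></apply></apply></apply>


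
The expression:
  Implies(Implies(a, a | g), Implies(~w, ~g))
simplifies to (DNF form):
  w | ~g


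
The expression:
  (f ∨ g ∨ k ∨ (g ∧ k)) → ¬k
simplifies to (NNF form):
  ¬k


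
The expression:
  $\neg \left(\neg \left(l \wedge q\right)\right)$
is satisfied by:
  {q: True, l: True}


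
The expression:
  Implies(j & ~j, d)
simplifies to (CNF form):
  True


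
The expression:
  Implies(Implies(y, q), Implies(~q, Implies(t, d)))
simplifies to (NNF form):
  d | q | y | ~t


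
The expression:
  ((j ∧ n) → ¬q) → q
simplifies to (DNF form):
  q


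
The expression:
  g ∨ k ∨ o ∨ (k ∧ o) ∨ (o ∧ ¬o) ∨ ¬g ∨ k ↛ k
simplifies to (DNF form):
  True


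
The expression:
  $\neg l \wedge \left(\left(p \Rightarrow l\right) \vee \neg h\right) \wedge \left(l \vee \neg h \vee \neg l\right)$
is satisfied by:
  {p: False, l: False, h: False}
  {h: True, p: False, l: False}
  {p: True, h: False, l: False}


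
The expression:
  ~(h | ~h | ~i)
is never true.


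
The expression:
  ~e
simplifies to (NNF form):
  ~e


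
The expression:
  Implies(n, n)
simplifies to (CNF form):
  True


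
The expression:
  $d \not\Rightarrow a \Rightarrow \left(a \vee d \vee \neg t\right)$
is always true.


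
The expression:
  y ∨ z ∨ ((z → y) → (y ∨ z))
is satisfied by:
  {y: True, z: True}
  {y: True, z: False}
  {z: True, y: False}


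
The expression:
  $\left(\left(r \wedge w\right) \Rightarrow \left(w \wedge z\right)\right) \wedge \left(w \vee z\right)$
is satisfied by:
  {z: True, w: True, r: False}
  {z: True, r: False, w: False}
  {z: True, w: True, r: True}
  {z: True, r: True, w: False}
  {w: True, r: False, z: False}


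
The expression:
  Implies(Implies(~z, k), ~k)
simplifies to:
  ~k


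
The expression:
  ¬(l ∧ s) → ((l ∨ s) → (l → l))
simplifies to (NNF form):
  True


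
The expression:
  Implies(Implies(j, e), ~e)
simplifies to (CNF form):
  ~e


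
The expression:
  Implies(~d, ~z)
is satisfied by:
  {d: True, z: False}
  {z: False, d: False}
  {z: True, d: True}


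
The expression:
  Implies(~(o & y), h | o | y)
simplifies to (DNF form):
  h | o | y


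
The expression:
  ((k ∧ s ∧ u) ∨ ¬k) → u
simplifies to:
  k ∨ u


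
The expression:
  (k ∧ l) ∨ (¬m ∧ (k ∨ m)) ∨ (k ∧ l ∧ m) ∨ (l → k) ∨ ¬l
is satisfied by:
  {k: True, l: False}
  {l: False, k: False}
  {l: True, k: True}


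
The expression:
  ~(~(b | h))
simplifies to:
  b | h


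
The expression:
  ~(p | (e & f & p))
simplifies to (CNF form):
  ~p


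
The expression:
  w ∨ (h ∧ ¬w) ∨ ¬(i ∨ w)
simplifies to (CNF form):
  h ∨ w ∨ ¬i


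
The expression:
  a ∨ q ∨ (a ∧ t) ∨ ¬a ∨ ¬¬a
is always true.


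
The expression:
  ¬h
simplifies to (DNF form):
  ¬h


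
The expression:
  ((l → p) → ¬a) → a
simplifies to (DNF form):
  a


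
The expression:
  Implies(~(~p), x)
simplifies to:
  x | ~p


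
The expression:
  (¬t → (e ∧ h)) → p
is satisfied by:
  {p: True, e: False, h: False, t: False}
  {p: True, h: True, e: False, t: False}
  {p: True, e: True, h: False, t: False}
  {p: True, h: True, e: True, t: False}
  {t: True, p: True, e: False, h: False}
  {t: True, p: True, h: True, e: False}
  {t: True, p: True, e: True, h: False}
  {t: True, p: True, h: True, e: True}
  {t: False, e: False, h: False, p: False}
  {h: True, t: False, e: False, p: False}
  {e: True, t: False, h: False, p: False}


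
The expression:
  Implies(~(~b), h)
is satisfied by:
  {h: True, b: False}
  {b: False, h: False}
  {b: True, h: True}


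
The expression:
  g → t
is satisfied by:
  {t: True, g: False}
  {g: False, t: False}
  {g: True, t: True}


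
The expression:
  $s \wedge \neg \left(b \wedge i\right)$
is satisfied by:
  {s: True, b: False, i: False}
  {i: True, s: True, b: False}
  {b: True, s: True, i: False}


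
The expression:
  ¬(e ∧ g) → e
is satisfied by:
  {e: True}


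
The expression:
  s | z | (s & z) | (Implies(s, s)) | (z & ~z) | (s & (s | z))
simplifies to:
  True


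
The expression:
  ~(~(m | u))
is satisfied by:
  {m: True, u: True}
  {m: True, u: False}
  {u: True, m: False}


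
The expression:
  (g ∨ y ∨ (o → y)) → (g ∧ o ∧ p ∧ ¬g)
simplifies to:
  o ∧ ¬g ∧ ¬y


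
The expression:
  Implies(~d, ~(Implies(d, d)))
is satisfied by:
  {d: True}


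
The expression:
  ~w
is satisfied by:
  {w: False}


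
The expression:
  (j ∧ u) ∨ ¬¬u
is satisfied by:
  {u: True}


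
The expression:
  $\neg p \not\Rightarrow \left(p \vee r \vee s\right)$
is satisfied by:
  {p: False, r: False, s: False}


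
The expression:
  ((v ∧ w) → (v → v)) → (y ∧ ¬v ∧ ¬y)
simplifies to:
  False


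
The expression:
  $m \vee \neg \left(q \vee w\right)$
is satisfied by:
  {m: True, q: False, w: False}
  {m: True, w: True, q: False}
  {m: True, q: True, w: False}
  {m: True, w: True, q: True}
  {w: False, q: False, m: False}


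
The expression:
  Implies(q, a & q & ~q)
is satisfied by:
  {q: False}


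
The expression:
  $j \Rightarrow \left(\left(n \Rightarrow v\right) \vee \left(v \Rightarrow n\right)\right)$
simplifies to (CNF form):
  $\text{True}$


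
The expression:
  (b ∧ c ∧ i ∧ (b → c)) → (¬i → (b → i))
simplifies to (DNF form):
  True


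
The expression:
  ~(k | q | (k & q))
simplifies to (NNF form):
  ~k & ~q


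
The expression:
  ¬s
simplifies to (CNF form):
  ¬s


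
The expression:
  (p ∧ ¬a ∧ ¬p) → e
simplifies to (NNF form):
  True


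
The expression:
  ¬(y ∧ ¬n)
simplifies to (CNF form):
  n ∨ ¬y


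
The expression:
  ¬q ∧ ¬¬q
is never true.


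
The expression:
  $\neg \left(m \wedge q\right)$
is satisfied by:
  {m: False, q: False}
  {q: True, m: False}
  {m: True, q: False}


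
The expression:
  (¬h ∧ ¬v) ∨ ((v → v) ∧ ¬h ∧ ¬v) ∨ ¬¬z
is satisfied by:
  {z: True, h: False, v: False}
  {z: True, v: True, h: False}
  {z: True, h: True, v: False}
  {z: True, v: True, h: True}
  {v: False, h: False, z: False}


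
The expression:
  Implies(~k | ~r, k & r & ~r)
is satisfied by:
  {r: True, k: True}


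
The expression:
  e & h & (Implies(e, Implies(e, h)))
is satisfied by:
  {h: True, e: True}


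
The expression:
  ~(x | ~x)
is never true.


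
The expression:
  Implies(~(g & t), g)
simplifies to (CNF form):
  g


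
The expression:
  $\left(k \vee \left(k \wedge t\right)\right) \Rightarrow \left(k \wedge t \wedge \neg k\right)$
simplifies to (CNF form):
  $\neg k$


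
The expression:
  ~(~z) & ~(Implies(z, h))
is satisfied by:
  {z: True, h: False}


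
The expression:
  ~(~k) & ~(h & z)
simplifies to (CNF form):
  k & (~h | ~z)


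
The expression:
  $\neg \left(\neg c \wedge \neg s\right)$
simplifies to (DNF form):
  $c \vee s$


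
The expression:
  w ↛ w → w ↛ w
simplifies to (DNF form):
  True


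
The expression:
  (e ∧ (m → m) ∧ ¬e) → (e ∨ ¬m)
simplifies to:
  True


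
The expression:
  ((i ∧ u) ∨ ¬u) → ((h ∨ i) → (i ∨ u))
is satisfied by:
  {i: True, u: True, h: False}
  {i: True, h: False, u: False}
  {u: True, h: False, i: False}
  {u: False, h: False, i: False}
  {i: True, u: True, h: True}
  {i: True, h: True, u: False}
  {u: True, h: True, i: False}


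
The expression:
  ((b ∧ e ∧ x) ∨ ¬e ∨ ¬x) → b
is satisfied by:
  {b: True, x: True, e: True}
  {b: True, x: True, e: False}
  {b: True, e: True, x: False}
  {b: True, e: False, x: False}
  {x: True, e: True, b: False}


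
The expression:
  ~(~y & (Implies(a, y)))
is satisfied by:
  {a: True, y: True}
  {a: True, y: False}
  {y: True, a: False}


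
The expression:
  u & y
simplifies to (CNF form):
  u & y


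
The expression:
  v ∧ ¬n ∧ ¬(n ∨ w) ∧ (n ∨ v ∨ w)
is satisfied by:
  {v: True, w: False, n: False}


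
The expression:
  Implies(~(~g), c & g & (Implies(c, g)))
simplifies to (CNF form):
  c | ~g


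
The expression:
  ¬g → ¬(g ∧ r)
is always true.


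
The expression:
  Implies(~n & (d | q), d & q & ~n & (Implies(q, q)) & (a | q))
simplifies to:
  n | (d & q) | (~d & ~q)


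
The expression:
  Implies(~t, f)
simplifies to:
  f | t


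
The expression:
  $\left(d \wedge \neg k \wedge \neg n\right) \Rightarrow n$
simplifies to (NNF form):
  $k \vee n \vee \neg d$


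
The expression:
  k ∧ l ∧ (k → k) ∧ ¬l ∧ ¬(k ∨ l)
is never true.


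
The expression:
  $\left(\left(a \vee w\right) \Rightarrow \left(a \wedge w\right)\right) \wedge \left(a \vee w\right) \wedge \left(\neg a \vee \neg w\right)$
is never true.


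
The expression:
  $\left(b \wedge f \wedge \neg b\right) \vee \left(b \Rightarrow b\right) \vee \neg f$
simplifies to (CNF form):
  $\text{True}$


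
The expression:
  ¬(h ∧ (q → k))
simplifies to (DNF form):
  (q ∧ ¬k) ∨ ¬h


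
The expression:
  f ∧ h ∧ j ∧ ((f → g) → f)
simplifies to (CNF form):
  f ∧ h ∧ j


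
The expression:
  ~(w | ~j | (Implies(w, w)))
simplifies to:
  False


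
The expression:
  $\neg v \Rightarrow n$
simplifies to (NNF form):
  $n \vee v$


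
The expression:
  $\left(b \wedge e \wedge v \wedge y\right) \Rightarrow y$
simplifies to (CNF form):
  $\text{True}$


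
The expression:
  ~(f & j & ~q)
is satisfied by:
  {q: True, j: False, f: False}
  {q: False, j: False, f: False}
  {f: True, q: True, j: False}
  {f: True, q: False, j: False}
  {j: True, q: True, f: False}
  {j: True, q: False, f: False}
  {j: True, f: True, q: True}


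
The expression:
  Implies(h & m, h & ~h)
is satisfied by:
  {h: False, m: False}
  {m: True, h: False}
  {h: True, m: False}


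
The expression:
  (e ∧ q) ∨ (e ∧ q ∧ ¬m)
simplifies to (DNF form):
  e ∧ q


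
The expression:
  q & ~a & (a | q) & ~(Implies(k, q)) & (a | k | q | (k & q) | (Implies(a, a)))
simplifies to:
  False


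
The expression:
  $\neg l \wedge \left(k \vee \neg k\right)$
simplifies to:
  $\neg l$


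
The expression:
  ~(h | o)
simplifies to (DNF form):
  ~h & ~o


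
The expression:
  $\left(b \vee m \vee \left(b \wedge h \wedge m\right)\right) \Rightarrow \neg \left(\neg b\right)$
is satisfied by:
  {b: True, m: False}
  {m: False, b: False}
  {m: True, b: True}


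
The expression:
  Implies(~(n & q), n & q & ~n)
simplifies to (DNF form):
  n & q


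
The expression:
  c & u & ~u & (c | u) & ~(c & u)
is never true.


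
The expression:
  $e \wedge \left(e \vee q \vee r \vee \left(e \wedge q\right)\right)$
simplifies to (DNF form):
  $e$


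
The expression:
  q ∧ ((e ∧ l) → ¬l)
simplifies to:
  q ∧ (¬e ∨ ¬l)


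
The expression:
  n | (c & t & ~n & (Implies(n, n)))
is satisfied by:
  {n: True, c: True, t: True}
  {n: True, c: True, t: False}
  {n: True, t: True, c: False}
  {n: True, t: False, c: False}
  {c: True, t: True, n: False}


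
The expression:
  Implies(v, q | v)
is always true.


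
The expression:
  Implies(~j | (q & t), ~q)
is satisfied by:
  {j: True, q: False, t: False}
  {j: False, q: False, t: False}
  {t: True, j: True, q: False}
  {t: True, j: False, q: False}
  {q: True, j: True, t: False}


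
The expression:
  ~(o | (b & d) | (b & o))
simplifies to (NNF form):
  ~o & (~b | ~d)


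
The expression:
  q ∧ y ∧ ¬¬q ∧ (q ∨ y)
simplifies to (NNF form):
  q ∧ y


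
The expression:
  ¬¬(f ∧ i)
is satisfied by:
  {i: True, f: True}


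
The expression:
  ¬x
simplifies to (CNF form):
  ¬x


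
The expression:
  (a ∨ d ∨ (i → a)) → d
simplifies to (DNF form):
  d ∨ (i ∧ ¬a)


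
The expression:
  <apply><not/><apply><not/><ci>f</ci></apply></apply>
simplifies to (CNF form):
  <ci>f</ci>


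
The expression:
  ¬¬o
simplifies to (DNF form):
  o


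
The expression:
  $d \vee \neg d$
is always true.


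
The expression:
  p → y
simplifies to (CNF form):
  y ∨ ¬p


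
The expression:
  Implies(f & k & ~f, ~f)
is always true.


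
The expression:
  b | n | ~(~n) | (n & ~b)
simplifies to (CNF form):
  b | n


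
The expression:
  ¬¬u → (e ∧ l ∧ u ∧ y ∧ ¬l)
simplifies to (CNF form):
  ¬u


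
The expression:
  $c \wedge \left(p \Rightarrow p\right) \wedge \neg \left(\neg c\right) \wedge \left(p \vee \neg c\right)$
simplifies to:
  $c \wedge p$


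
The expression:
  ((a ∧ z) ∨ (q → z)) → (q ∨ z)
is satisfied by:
  {q: True, z: True}
  {q: True, z: False}
  {z: True, q: False}


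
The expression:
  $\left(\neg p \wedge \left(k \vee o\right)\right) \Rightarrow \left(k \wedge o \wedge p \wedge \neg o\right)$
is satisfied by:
  {p: True, k: False, o: False}
  {o: True, p: True, k: False}
  {p: True, k: True, o: False}
  {o: True, p: True, k: True}
  {o: False, k: False, p: False}


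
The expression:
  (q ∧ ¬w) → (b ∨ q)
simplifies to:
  True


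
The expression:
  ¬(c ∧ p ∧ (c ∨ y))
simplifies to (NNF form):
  ¬c ∨ ¬p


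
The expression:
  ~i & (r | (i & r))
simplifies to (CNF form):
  r & ~i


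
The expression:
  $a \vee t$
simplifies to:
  $a \vee t$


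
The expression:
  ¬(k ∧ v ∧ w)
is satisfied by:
  {w: False, k: False, v: False}
  {v: True, w: False, k: False}
  {k: True, w: False, v: False}
  {v: True, k: True, w: False}
  {w: True, v: False, k: False}
  {v: True, w: True, k: False}
  {k: True, w: True, v: False}


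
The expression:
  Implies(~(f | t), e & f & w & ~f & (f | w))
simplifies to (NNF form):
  f | t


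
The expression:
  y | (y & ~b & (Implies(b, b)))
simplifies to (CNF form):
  y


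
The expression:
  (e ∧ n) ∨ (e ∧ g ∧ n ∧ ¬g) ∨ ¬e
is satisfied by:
  {n: True, e: False}
  {e: False, n: False}
  {e: True, n: True}


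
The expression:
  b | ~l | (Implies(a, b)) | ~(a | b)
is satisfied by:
  {b: True, l: False, a: False}
  {l: False, a: False, b: False}
  {b: True, a: True, l: False}
  {a: True, l: False, b: False}
  {b: True, l: True, a: False}
  {l: True, b: False, a: False}
  {b: True, a: True, l: True}


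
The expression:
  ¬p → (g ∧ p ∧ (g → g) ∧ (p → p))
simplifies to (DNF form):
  p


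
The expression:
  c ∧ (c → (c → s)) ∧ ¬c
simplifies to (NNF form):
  False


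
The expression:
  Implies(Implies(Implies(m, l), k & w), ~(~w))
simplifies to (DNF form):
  l | w | ~m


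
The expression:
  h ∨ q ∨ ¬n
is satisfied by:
  {q: True, h: True, n: False}
  {q: True, h: False, n: False}
  {h: True, q: False, n: False}
  {q: False, h: False, n: False}
  {n: True, q: True, h: True}
  {n: True, q: True, h: False}
  {n: True, h: True, q: False}


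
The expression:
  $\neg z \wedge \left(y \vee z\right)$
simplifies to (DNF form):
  $y \wedge \neg z$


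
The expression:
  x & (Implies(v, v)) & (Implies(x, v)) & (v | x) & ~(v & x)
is never true.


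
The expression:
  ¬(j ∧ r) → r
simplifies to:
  r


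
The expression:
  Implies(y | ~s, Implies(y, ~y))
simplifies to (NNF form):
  ~y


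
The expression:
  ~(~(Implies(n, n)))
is always true.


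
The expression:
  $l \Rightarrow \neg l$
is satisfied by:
  {l: False}


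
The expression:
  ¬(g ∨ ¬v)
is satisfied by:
  {v: True, g: False}


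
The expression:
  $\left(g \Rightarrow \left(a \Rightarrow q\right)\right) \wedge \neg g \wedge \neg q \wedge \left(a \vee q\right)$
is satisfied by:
  {a: True, q: False, g: False}


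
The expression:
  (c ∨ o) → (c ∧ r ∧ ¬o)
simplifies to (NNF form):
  ¬o ∧ (r ∨ ¬c)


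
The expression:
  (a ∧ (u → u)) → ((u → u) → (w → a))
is always true.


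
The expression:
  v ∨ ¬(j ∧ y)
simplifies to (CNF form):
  v ∨ ¬j ∨ ¬y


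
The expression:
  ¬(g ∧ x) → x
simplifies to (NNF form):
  x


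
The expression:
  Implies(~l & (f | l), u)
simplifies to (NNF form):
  l | u | ~f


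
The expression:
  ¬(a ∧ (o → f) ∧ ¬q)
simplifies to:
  q ∨ (o ∧ ¬f) ∨ ¬a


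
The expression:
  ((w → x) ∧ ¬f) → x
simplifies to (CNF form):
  f ∨ w ∨ x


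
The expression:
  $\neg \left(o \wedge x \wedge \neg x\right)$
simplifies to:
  $\text{True}$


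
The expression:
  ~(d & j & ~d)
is always true.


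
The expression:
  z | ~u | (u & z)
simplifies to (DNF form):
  z | ~u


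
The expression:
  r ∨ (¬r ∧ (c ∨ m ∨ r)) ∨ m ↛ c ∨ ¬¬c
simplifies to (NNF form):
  c ∨ m ∨ r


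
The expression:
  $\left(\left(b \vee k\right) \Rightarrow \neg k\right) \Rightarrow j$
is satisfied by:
  {k: True, j: True}
  {k: True, j: False}
  {j: True, k: False}


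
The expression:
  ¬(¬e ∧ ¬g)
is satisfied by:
  {e: True, g: True}
  {e: True, g: False}
  {g: True, e: False}


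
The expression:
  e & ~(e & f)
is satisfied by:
  {e: True, f: False}


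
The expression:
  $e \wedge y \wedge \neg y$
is never true.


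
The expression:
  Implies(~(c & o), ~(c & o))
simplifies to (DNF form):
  True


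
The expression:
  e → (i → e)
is always true.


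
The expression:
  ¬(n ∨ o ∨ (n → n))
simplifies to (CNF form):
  False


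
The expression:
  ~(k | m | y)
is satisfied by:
  {y: False, k: False, m: False}


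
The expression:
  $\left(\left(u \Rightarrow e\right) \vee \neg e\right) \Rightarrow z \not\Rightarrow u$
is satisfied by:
  {z: True, u: False}


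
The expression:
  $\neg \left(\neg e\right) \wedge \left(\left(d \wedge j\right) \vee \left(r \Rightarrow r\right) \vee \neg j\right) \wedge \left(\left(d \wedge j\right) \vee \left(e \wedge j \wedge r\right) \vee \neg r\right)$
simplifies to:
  $e \wedge \left(j \vee \neg r\right)$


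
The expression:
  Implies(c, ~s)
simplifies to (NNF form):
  ~c | ~s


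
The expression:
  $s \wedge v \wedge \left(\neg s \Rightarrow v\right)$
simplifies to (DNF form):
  $s \wedge v$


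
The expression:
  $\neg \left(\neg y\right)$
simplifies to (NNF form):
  $y$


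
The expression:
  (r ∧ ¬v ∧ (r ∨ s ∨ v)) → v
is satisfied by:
  {v: True, r: False}
  {r: False, v: False}
  {r: True, v: True}


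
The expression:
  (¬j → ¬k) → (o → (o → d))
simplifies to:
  d ∨ (k ∧ ¬j) ∨ ¬o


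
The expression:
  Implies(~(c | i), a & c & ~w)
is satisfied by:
  {i: True, c: True}
  {i: True, c: False}
  {c: True, i: False}


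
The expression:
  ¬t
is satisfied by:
  {t: False}


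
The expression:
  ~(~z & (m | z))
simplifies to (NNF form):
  z | ~m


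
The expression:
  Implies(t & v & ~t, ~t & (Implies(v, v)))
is always true.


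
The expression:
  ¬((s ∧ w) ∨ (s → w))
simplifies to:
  s ∧ ¬w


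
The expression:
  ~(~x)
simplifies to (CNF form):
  x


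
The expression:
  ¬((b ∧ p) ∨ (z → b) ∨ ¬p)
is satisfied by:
  {z: True, p: True, b: False}


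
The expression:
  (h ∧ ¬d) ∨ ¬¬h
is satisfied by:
  {h: True}


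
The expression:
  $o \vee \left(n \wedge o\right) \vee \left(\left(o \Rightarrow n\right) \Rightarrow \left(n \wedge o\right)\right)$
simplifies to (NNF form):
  $o$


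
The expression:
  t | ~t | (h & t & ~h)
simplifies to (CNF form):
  True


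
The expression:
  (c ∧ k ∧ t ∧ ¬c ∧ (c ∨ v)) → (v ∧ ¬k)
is always true.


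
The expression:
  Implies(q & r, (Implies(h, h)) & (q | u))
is always true.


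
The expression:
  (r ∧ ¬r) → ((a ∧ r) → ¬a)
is always true.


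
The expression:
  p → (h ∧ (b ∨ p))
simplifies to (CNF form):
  h ∨ ¬p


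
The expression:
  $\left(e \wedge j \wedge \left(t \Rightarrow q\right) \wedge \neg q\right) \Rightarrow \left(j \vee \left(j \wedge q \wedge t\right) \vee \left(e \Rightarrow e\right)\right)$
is always true.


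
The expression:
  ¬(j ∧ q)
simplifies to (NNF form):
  ¬j ∨ ¬q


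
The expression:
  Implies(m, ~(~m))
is always true.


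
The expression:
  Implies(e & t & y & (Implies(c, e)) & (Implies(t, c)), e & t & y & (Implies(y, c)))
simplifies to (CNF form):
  True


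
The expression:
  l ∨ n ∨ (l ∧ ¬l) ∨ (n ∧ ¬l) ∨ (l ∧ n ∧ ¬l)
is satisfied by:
  {n: True, l: True}
  {n: True, l: False}
  {l: True, n: False}


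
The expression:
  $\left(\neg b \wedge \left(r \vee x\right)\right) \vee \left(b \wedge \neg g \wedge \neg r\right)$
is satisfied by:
  {r: True, x: True, g: False, b: False}
  {r: True, x: True, g: True, b: False}
  {r: True, g: False, b: False, x: False}
  {r: True, g: True, b: False, x: False}
  {x: True, g: False, b: False, r: False}
  {x: True, g: True, b: False, r: False}
  {x: True, b: True, g: False, r: False}
  {b: True, g: False, x: False, r: False}


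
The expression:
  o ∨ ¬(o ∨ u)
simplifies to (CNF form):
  o ∨ ¬u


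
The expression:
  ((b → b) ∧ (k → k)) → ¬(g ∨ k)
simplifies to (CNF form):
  ¬g ∧ ¬k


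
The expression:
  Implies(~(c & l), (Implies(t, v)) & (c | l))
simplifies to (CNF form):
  (c | l) & (c | l | v) & (c | l | ~t) & (c | v | ~t) & (l | v | ~t) & (c | l | v | ~t)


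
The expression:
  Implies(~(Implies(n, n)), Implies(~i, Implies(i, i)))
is always true.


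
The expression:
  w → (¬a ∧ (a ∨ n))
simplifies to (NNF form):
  (n ∧ ¬a) ∨ ¬w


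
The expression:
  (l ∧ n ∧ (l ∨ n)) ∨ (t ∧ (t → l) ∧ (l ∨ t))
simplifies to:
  l ∧ (n ∨ t)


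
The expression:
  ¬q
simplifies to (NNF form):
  ¬q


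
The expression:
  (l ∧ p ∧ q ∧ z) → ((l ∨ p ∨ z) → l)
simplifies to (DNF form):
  True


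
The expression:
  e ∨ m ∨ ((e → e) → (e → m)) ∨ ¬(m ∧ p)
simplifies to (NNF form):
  True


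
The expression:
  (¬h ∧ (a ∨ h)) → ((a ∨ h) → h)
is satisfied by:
  {h: True, a: False}
  {a: False, h: False}
  {a: True, h: True}


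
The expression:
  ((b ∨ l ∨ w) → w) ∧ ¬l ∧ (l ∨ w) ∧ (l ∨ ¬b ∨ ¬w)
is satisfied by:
  {w: True, l: False, b: False}


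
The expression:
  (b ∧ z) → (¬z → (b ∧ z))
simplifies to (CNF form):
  True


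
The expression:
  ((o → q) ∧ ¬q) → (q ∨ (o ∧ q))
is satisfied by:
  {q: True, o: True}
  {q: True, o: False}
  {o: True, q: False}


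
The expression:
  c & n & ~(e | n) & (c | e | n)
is never true.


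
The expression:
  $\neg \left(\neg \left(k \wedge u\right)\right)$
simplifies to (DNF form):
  $k \wedge u$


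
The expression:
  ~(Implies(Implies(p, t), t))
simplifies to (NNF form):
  ~p & ~t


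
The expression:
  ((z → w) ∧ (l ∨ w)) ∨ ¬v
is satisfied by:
  {w: True, l: True, z: False, v: False}
  {w: True, z: False, v: False, l: False}
  {w: True, l: True, z: True, v: False}
  {w: True, z: True, v: False, l: False}
  {l: True, z: False, v: False, w: False}
  {l: False, z: False, v: False, w: False}
  {l: True, z: True, v: False, w: False}
  {z: True, l: False, v: False, w: False}
  {l: True, v: True, w: True, z: False}
  {v: True, w: True, l: False, z: False}
  {l: True, v: True, w: True, z: True}
  {v: True, w: True, z: True, l: False}
  {v: True, l: True, w: False, z: False}


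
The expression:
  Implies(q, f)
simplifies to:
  f | ~q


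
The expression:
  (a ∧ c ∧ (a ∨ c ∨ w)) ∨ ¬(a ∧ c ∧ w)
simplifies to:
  True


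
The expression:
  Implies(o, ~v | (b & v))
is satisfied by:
  {b: True, v: False, o: False}
  {v: False, o: False, b: False}
  {b: True, o: True, v: False}
  {o: True, v: False, b: False}
  {b: True, v: True, o: False}
  {v: True, b: False, o: False}
  {b: True, o: True, v: True}


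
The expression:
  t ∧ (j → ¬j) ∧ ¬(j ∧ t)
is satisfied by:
  {t: True, j: False}


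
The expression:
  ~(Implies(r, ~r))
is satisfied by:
  {r: True}


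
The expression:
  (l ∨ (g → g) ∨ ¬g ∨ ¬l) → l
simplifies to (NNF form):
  l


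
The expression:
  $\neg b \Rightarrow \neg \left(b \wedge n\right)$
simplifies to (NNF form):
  $\text{True}$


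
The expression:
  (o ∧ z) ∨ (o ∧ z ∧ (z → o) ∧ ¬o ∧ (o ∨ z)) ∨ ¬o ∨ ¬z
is always true.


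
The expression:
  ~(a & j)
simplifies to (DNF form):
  ~a | ~j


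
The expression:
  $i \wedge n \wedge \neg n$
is never true.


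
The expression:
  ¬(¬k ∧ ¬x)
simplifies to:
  k ∨ x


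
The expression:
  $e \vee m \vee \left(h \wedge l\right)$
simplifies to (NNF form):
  $e \vee m \vee \left(h \wedge l\right)$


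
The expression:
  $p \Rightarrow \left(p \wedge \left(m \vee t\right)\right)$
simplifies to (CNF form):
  $m \vee t \vee \neg p$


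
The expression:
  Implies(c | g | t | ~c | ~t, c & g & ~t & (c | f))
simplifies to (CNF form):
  c & g & ~t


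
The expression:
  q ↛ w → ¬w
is always true.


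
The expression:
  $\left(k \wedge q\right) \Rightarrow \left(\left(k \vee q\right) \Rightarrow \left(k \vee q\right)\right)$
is always true.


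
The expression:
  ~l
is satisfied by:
  {l: False}
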